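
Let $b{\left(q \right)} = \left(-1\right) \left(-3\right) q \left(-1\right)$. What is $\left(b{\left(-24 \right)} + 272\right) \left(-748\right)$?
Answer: $-257312$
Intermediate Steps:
$b{\left(q \right)} = - 3 q$ ($b{\left(q \right)} = 3 \left(- q\right) = - 3 q$)
$\left(b{\left(-24 \right)} + 272\right) \left(-748\right) = \left(\left(-3\right) \left(-24\right) + 272\right) \left(-748\right) = \left(72 + 272\right) \left(-748\right) = 344 \left(-748\right) = -257312$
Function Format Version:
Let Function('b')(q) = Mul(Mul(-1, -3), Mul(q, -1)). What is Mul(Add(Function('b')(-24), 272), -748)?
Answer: -257312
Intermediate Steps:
Function('b')(q) = Mul(-3, q) (Function('b')(q) = Mul(3, Mul(-1, q)) = Mul(-3, q))
Mul(Add(Function('b')(-24), 272), -748) = Mul(Add(Mul(-3, -24), 272), -748) = Mul(Add(72, 272), -748) = Mul(344, -748) = -257312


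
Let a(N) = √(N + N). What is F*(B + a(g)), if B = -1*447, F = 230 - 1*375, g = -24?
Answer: 64815 - 580*I*√3 ≈ 64815.0 - 1004.6*I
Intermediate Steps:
a(N) = √2*√N (a(N) = √(2*N) = √2*√N)
F = -145 (F = 230 - 375 = -145)
B = -447
F*(B + a(g)) = -145*(-447 + √2*√(-24)) = -145*(-447 + √2*(2*I*√6)) = -145*(-447 + 4*I*√3) = 64815 - 580*I*√3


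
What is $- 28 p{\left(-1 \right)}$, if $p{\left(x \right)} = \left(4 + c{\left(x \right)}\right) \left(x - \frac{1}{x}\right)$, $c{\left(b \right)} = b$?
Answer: $0$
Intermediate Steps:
$p{\left(x \right)} = \left(4 + x\right) \left(x - \frac{1}{x}\right)$
$- 28 p{\left(-1 \right)} = - 28 \frac{-4 - -1 + \left(-1\right)^{2} \left(4 - 1\right)}{-1} = - 28 \left(- (-4 + 1 + 1 \cdot 3)\right) = - 28 \left(- (-4 + 1 + 3)\right) = - 28 \left(\left(-1\right) 0\right) = \left(-28\right) 0 = 0$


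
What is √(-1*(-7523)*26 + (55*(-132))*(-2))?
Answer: √210118 ≈ 458.39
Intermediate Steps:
√(-1*(-7523)*26 + (55*(-132))*(-2)) = √(7523*26 - 7260*(-2)) = √(195598 + 14520) = √210118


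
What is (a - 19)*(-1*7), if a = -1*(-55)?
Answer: -252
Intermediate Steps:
a = 55
(a - 19)*(-1*7) = (55 - 19)*(-1*7) = 36*(-7) = -252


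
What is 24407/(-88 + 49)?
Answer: -24407/39 ≈ -625.82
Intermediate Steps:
24407/(-88 + 49) = 24407/(-39) = 24407*(-1/39) = -24407/39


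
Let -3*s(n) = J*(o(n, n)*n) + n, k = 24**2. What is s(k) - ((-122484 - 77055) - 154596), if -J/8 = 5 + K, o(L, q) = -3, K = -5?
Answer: 353943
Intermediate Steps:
J = 0 (J = -8*(5 - 5) = -8*0 = 0)
k = 576
s(n) = -n/3 (s(n) = -(0*(-3*n) + n)/3 = -(0 + n)/3 = -n/3)
s(k) - ((-122484 - 77055) - 154596) = -1/3*576 - ((-122484 - 77055) - 154596) = -192 - (-199539 - 154596) = -192 - 1*(-354135) = -192 + 354135 = 353943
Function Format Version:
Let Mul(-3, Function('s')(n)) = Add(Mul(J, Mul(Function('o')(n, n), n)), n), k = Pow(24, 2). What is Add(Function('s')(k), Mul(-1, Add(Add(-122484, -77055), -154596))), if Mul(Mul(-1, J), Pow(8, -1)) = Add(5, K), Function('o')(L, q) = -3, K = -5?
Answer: 353943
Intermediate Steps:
J = 0 (J = Mul(-8, Add(5, -5)) = Mul(-8, 0) = 0)
k = 576
Function('s')(n) = Mul(Rational(-1, 3), n) (Function('s')(n) = Mul(Rational(-1, 3), Add(Mul(0, Mul(-3, n)), n)) = Mul(Rational(-1, 3), Add(0, n)) = Mul(Rational(-1, 3), n))
Add(Function('s')(k), Mul(-1, Add(Add(-122484, -77055), -154596))) = Add(Mul(Rational(-1, 3), 576), Mul(-1, Add(Add(-122484, -77055), -154596))) = Add(-192, Mul(-1, Add(-199539, -154596))) = Add(-192, Mul(-1, -354135)) = Add(-192, 354135) = 353943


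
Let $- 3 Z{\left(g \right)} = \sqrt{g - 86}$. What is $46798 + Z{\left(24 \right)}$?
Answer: $46798 - \frac{i \sqrt{62}}{3} \approx 46798.0 - 2.6247 i$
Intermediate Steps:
$Z{\left(g \right)} = - \frac{\sqrt{-86 + g}}{3}$ ($Z{\left(g \right)} = - \frac{\sqrt{g - 86}}{3} = - \frac{\sqrt{-86 + g}}{3}$)
$46798 + Z{\left(24 \right)} = 46798 - \frac{\sqrt{-86 + 24}}{3} = 46798 - \frac{\sqrt{-62}}{3} = 46798 - \frac{i \sqrt{62}}{3}$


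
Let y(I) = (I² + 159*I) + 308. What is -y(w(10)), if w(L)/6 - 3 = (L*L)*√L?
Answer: -3603494 - 117000*√10 ≈ -3.9735e+6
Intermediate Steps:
w(L) = 18 + 6*L^(5/2) (w(L) = 18 + 6*((L*L)*√L) = 18 + 6*(L²*√L) = 18 + 6*L^(5/2))
y(I) = 308 + I² + 159*I
-y(w(10)) = -(308 + (18 + 6*10^(5/2))² + 159*(18 + 6*10^(5/2))) = -(308 + (18 + 6*(100*√10))² + 159*(18 + 6*(100*√10))) = -(308 + (18 + 600*√10)² + 159*(18 + 600*√10)) = -(308 + (18 + 600*√10)² + (2862 + 95400*√10)) = -(3170 + (18 + 600*√10)² + 95400*√10) = -3170 - (18 + 600*√10)² - 95400*√10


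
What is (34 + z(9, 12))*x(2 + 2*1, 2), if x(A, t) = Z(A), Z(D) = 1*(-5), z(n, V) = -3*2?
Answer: -140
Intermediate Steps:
z(n, V) = -6
Z(D) = -5
x(A, t) = -5
(34 + z(9, 12))*x(2 + 2*1, 2) = (34 - 6)*(-5) = 28*(-5) = -140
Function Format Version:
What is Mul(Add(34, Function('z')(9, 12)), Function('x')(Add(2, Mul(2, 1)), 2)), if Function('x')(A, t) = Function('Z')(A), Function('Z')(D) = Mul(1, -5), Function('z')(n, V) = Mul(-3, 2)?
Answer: -140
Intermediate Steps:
Function('z')(n, V) = -6
Function('Z')(D) = -5
Function('x')(A, t) = -5
Mul(Add(34, Function('z')(9, 12)), Function('x')(Add(2, Mul(2, 1)), 2)) = Mul(Add(34, -6), -5) = Mul(28, -5) = -140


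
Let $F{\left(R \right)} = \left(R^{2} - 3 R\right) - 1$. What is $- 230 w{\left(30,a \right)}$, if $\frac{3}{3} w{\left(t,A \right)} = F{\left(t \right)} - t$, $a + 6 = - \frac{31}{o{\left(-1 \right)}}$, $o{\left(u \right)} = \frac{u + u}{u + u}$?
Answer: $-179170$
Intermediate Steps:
$o{\left(u \right)} = 1$ ($o{\left(u \right)} = \frac{2 u}{2 u} = 2 u \frac{1}{2 u} = 1$)
$a = -37$ ($a = -6 - \frac{31}{1} = -6 - 31 = -37$)
$F{\left(R \right)} = -1 + R^{2} - 3 R$
$w{\left(t,A \right)} = -1 + t^{2} - 4 t$ ($w{\left(t,A \right)} = \left(-1 + t^{2} - 3 t\right) - t = -1 + t^{2} - 4 t$)
$- 230 w{\left(30,a \right)} = - 230 \left(-1 + 30^{2} - 120\right) = - 230 \left(-1 + 900 - 120\right) = \left(-230\right) 779 = -179170$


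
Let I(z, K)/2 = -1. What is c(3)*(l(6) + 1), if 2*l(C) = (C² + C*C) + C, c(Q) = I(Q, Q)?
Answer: -80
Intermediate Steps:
I(z, K) = -2 (I(z, K) = 2*(-1) = -2)
c(Q) = -2
l(C) = C² + C/2 (l(C) = ((C² + C*C) + C)/2 = ((C² + C²) + C)/2 = (2*C² + C)/2 = (C + 2*C²)/2 = C² + C/2)
c(3)*(l(6) + 1) = -2*(6*(½ + 6) + 1) = -2*(6*(13/2) + 1) = -2*(39 + 1) = -2*40 = -80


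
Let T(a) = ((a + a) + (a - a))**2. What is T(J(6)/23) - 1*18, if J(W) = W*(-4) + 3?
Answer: -7758/529 ≈ -14.665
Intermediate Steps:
J(W) = 3 - 4*W (J(W) = -4*W + 3 = 3 - 4*W)
T(a) = 4*a**2 (T(a) = (2*a + 0)**2 = (2*a)**2 = 4*a**2)
T(J(6)/23) - 1*18 = 4*((3 - 4*6)/23)**2 - 1*18 = 4*((3 - 24)*(1/23))**2 - 18 = 4*(-21*1/23)**2 - 18 = 4*(-21/23)**2 - 18 = 4*(441/529) - 18 = 1764/529 - 18 = -7758/529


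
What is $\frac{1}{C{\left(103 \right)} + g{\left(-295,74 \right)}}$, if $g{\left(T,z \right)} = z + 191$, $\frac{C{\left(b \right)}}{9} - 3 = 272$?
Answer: $\frac{1}{2740} \approx 0.00036496$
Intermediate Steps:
$C{\left(b \right)} = 2475$ ($C{\left(b \right)} = 27 + 9 \cdot 272 = 27 + 2448 = 2475$)
$g{\left(T,z \right)} = 191 + z$
$\frac{1}{C{\left(103 \right)} + g{\left(-295,74 \right)}} = \frac{1}{2475 + \left(191 + 74\right)} = \frac{1}{2475 + 265} = \frac{1}{2740}$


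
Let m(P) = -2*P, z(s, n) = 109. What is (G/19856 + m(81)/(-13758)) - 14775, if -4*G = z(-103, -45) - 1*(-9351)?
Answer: -672707800033/45529808 ≈ -14775.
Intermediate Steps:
G = -2365 (G = -(109 - 1*(-9351))/4 = -(109 + 9351)/4 = -¼*9460 = -2365)
(G/19856 + m(81)/(-13758)) - 14775 = (-2365/19856 - 2*81/(-13758)) - 14775 = (-2365*1/19856 - 162*(-1/13758)) - 14775 = (-2365/19856 + 27/2293) - 14775 = -4886833/45529808 - 14775 = -672707800033/45529808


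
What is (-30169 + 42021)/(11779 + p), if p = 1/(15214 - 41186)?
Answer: 307820144/305924187 ≈ 1.0062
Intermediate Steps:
p = -1/25972 (p = 1/(-25972) = -1/25972 ≈ -3.8503e-5)
(-30169 + 42021)/(11779 + p) = (-30169 + 42021)/(11779 - 1/25972) = 11852/(305924187/25972) = 11852*(25972/305924187) = 307820144/305924187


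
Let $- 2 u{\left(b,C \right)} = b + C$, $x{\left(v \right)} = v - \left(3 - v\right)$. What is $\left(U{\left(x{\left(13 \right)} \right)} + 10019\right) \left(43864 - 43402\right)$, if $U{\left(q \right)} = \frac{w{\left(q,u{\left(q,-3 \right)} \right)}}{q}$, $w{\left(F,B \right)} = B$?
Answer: $\frac{106457274}{23} \approx 4.6286 \cdot 10^{6}$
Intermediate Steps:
$x{\left(v \right)} = -3 + 2 v$ ($x{\left(v \right)} = v + \left(-3 + v\right) = -3 + 2 v$)
$u{\left(b,C \right)} = - \frac{C}{2} - \frac{b}{2}$ ($u{\left(b,C \right)} = - \frac{b + C}{2} = - \frac{C + b}{2} = - \frac{C}{2} - \frac{b}{2}$)
$U{\left(q \right)} = \frac{\frac{3}{2} - \frac{q}{2}}{q}$ ($U{\left(q \right)} = \frac{\left(- \frac{1}{2}\right) \left(-3\right) - \frac{q}{2}}{q} = \frac{\frac{3}{2} - \frac{q}{2}}{q}$)
$\left(U{\left(x{\left(13 \right)} \right)} + 10019\right) \left(43864 - 43402\right) = \left(\frac{3 - \left(-3 + 2 \cdot 13\right)}{2 \left(-3 + 2 \cdot 13\right)} + 10019\right) \left(43864 - 43402\right) = \left(\frac{3 - \left(-3 + 26\right)}{2 \left(-3 + 26\right)} + 10019\right) 462 = \left(\frac{3 - 23}{2 \cdot 23} + 10019\right) 462 = \left(\frac{1}{2} \cdot \frac{1}{23} \left(3 - 23\right) + 10019\right) 462 = \left(\frac{1}{2} \cdot \frac{1}{23} \left(-20\right) + 10019\right) 462 = \left(- \frac{10}{23} + 10019\right) 462 = \frac{230427}{23} \cdot 462 = \frac{106457274}{23}$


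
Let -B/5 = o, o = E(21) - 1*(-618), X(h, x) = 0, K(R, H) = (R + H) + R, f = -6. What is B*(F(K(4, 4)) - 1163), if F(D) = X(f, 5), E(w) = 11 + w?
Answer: 3779750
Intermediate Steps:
K(R, H) = H + 2*R (K(R, H) = (H + R) + R = H + 2*R)
F(D) = 0
o = 650 (o = (11 + 21) - 1*(-618) = 32 + 618 = 650)
B = -3250 (B = -5*650 = -3250)
B*(F(K(4, 4)) - 1163) = -3250*(0 - 1163) = -3250*(-1163) = 3779750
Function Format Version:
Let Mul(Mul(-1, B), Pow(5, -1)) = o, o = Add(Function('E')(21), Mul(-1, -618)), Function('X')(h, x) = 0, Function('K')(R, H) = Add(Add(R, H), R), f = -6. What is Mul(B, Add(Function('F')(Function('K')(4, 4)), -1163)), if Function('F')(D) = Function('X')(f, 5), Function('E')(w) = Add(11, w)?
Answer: 3779750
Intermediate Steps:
Function('K')(R, H) = Add(H, Mul(2, R)) (Function('K')(R, H) = Add(Add(H, R), R) = Add(H, Mul(2, R)))
Function('F')(D) = 0
o = 650 (o = Add(Add(11, 21), Mul(-1, -618)) = Add(32, 618) = 650)
B = -3250 (B = Mul(-5, 650) = -3250)
Mul(B, Add(Function('F')(Function('K')(4, 4)), -1163)) = Mul(-3250, Add(0, -1163)) = Mul(-3250, -1163) = 3779750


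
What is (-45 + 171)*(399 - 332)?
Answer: 8442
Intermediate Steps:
(-45 + 171)*(399 - 332) = 126*67 = 8442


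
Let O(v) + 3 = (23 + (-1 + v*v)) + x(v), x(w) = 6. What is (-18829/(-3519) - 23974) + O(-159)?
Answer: 4706137/3519 ≈ 1337.4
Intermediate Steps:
O(v) = 25 + v² (O(v) = -3 + ((23 + (-1 + v*v)) + 6) = -3 + ((23 + (-1 + v²)) + 6) = -3 + ((22 + v²) + 6) = -3 + (28 + v²) = 25 + v²)
(-18829/(-3519) - 23974) + O(-159) = (-18829/(-3519) - 23974) + (25 + (-159)²) = (-18829*(-1/3519) - 23974) + (25 + 25281) = (18829/3519 - 23974) + 25306 = -84345677/3519 + 25306 = 4706137/3519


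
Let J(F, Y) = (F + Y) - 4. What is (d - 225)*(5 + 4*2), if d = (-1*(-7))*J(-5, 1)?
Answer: -3653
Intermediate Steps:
J(F, Y) = -4 + F + Y
d = -56 (d = (-1*(-7))*(-4 - 5 + 1) = 7*(-8) = -56)
(d - 225)*(5 + 4*2) = (-56 - 225)*(5 + 4*2) = -281*(5 + 8) = -281*13 = -3653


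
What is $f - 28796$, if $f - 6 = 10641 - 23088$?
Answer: $-41237$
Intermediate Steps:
$f = -12441$ ($f = 6 + \left(10641 - 23088\right) = 6 - 12447 = -12441$)
$f - 28796 = -12441 - 28796 = -41237$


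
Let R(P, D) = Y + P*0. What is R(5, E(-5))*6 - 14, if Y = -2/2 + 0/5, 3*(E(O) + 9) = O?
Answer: -20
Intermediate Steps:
E(O) = -9 + O/3
Y = -1 (Y = -2*½ + 0*(⅕) = -1 + 0 = -1)
R(P, D) = -1 (R(P, D) = -1 + P*0 = -1 + 0 = -1)
R(5, E(-5))*6 - 14 = -1*6 - 14 = -6 - 14 = -20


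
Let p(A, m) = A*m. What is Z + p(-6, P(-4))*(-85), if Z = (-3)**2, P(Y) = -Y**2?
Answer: -8151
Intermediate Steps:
Z = 9
Z + p(-6, P(-4))*(-85) = 9 - (-6)*(-4)**2*(-85) = 9 - (-6)*16*(-85) = 9 - 6*(-16)*(-85) = 9 + 96*(-85) = 9 - 8160 = -8151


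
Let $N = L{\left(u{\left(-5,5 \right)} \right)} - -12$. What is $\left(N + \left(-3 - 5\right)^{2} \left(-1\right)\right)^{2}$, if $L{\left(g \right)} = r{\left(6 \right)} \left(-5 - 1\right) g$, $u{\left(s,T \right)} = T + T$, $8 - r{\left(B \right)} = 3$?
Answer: $123904$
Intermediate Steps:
$r{\left(B \right)} = 5$ ($r{\left(B \right)} = 8 - 3 = 5$)
$u{\left(s,T \right)} = 2 T$
$L{\left(g \right)} = - 30 g$ ($L{\left(g \right)} = 5 \left(-5 - 1\right) g = 5 \left(-6\right) g = - 30 g$)
$N = -288$ ($N = - 30 \cdot 2 \cdot 5 - -12 = \left(-30\right) 10 + 12 = -300 + 12 = -288$)
$\left(N + \left(-3 - 5\right)^{2} \left(-1\right)\right)^{2} = \left(-288 + \left(-3 - 5\right)^{2} \left(-1\right)\right)^{2} = \left(-288 + \left(-8\right)^{2} \left(-1\right)\right)^{2} = \left(-288 + 64 \left(-1\right)\right)^{2} = \left(-288 - 64\right)^{2} = \left(-352\right)^{2} = 123904$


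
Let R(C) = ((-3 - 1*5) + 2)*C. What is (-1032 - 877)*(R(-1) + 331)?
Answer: -643333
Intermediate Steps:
R(C) = -6*C (R(C) = ((-3 - 5) + 2)*C = (-8 + 2)*C = -6*C)
(-1032 - 877)*(R(-1) + 331) = (-1032 - 877)*(-6*(-1) + 331) = -1909*(6 + 331) = -1909*337 = -643333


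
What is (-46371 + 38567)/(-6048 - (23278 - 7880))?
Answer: 3902/10723 ≈ 0.36389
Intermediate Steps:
(-46371 + 38567)/(-6048 - (23278 - 7880)) = -7804/(-6048 - 1*15398) = -7804/(-6048 - 15398) = -7804/(-21446) = -7804*(-1/21446) = 3902/10723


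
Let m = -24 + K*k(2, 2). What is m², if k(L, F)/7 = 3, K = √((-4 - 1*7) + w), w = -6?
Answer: -6921 - 1008*I*√17 ≈ -6921.0 - 4156.1*I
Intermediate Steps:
K = I*√17 (K = √((-4 - 1*7) - 6) = √((-4 - 7) - 6) = √(-11 - 6) = √(-17) = I*√17 ≈ 4.1231*I)
k(L, F) = 21 (k(L, F) = 7*3 = 21)
m = -24 + 21*I*√17 (m = -24 + (I*√17)*21 = -24 + 21*I*√17 ≈ -24.0 + 86.585*I)
m² = (-24 + 21*I*√17)²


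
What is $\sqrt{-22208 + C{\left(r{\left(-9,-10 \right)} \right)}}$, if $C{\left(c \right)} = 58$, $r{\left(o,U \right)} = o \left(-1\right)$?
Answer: $5 i \sqrt{886} \approx 148.83 i$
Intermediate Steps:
$r{\left(o,U \right)} = - o$
$\sqrt{-22208 + C{\left(r{\left(-9,-10 \right)} \right)}} = \sqrt{-22208 + 58} = \sqrt{-22150} = 5 i \sqrt{886}$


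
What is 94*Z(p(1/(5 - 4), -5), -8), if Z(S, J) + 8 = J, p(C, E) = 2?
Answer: -1504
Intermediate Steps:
Z(S, J) = -8 + J
94*Z(p(1/(5 - 4), -5), -8) = 94*(-8 - 8) = 94*(-16) = -1504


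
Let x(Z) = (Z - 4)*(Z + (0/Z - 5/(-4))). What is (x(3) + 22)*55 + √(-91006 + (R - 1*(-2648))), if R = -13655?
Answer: 3905/4 + I*√102013 ≈ 976.25 + 319.39*I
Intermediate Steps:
x(Z) = (-4 + Z)*(5/4 + Z) (x(Z) = (-4 + Z)*(Z + (0 - 5*(-¼))) = (-4 + Z)*(Z + (0 + 5/4)) = (-4 + Z)*(Z + 5/4) = (-4 + Z)*(5/4 + Z))
(x(3) + 22)*55 + √(-91006 + (R - 1*(-2648))) = ((-5 + 3² - 11/4*3) + 22)*55 + √(-91006 + (-13655 - 1*(-2648))) = ((-5 + 9 - 33/4) + 22)*55 + √(-91006 + (-13655 + 2648)) = (-17/4 + 22)*55 + √(-91006 - 11007) = (71/4)*55 + √(-102013) = 3905/4 + I*√102013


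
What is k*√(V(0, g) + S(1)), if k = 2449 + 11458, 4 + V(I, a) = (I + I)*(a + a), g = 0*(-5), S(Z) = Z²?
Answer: 13907*I*√3 ≈ 24088.0*I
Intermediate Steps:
g = 0
V(I, a) = -4 + 4*I*a (V(I, a) = -4 + (I + I)*(a + a) = -4 + (2*I)*(2*a) = -4 + 4*I*a)
k = 13907
k*√(V(0, g) + S(1)) = 13907*√((-4 + 4*0*0) + 1²) = 13907*√((-4 + 0) + 1) = 13907*√(-4 + 1) = 13907*√(-3) = 13907*(I*√3) = 13907*I*√3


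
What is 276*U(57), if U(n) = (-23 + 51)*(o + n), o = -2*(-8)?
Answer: 564144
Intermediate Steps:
o = 16
U(n) = 448 + 28*n (U(n) = (-23 + 51)*(16 + n) = 28*(16 + n) = 448 + 28*n)
276*U(57) = 276*(448 + 28*57) = 276*(448 + 1596) = 276*2044 = 564144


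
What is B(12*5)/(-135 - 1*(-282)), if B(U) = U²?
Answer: 1200/49 ≈ 24.490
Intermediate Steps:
B(12*5)/(-135 - 1*(-282)) = (12*5)²/(-135 - 1*(-282)) = 60²/(-135 + 282) = 3600/147 = (1/147)*3600 = 1200/49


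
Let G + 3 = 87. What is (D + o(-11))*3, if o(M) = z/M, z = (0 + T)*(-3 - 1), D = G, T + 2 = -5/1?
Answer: 2688/11 ≈ 244.36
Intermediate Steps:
T = -7 (T = -2 - 5/1 = -2 - 5*1 = -2 - 5 = -7)
G = 84 (G = -3 + 87 = 84)
D = 84
z = 28 (z = (0 - 7)*(-3 - 1) = -7*(-4) = 28)
o(M) = 28/M
(D + o(-11))*3 = (84 + 28/(-11))*3 = (84 + 28*(-1/11))*3 = (84 - 28/11)*3 = (896/11)*3 = 2688/11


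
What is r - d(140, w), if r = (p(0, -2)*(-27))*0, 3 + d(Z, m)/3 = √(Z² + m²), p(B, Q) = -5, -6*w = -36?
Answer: 9 - 6*√4909 ≈ -411.39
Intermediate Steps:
w = 6 (w = -⅙*(-36) = 6)
d(Z, m) = -9 + 3*√(Z² + m²)
r = 0 (r = -5*(-27)*0 = 135*0 = 0)
r - d(140, w) = 0 - (-9 + 3*√(140² + 6²)) = 0 - (-9 + 3*√(19600 + 36)) = 0 - (-9 + 3*√19636) = 0 - (-9 + 3*(2*√4909)) = 0 - (-9 + 6*√4909) = 0 + (9 - 6*√4909) = 9 - 6*√4909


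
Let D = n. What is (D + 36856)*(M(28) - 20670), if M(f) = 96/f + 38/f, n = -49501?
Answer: 3658362885/14 ≈ 2.6131e+8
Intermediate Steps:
D = -49501
M(f) = 134/f
(D + 36856)*(M(28) - 20670) = (-49501 + 36856)*(134/28 - 20670) = -12645*(134*(1/28) - 20670) = -12645*(67/14 - 20670) = -12645*(-289313/14) = 3658362885/14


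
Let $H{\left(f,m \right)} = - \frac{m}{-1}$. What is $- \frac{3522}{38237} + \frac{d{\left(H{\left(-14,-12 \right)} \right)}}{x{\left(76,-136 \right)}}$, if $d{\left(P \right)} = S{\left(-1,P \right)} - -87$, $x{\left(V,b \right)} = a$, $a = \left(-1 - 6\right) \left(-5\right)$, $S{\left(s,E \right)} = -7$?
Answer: $\frac{587138}{267659} \approx 2.1936$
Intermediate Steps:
$a = 35$ ($a = \left(-7\right) \left(-5\right) = 35$)
$H{\left(f,m \right)} = m$ ($H{\left(f,m \right)} = - m \left(-1\right) = - \left(-1\right) m = m$)
$x{\left(V,b \right)} = 35$
$d{\left(P \right)} = 80$ ($d{\left(P \right)} = -7 - -87 = -7 + 87 = 80$)
$- \frac{3522}{38237} + \frac{d{\left(H{\left(-14,-12 \right)} \right)}}{x{\left(76,-136 \right)}} = - \frac{3522}{38237} + \frac{80}{35} = \left(-3522\right) \frac{1}{38237} + 80 \cdot \frac{1}{35} = - \frac{3522}{38237} + \frac{16}{7} = \frac{587138}{267659}$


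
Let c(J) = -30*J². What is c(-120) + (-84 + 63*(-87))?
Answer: -437565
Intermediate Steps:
c(-120) + (-84 + 63*(-87)) = -30*(-120)² + (-84 + 63*(-87)) = -30*14400 + (-84 - 5481) = -432000 - 5565 = -437565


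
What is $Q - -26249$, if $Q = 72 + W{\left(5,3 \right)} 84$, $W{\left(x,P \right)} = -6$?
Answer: $25817$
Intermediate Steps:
$Q = -432$ ($Q = 72 - 504 = -432$)
$Q - -26249 = -432 - -26249 = -432 + 26249 = 25817$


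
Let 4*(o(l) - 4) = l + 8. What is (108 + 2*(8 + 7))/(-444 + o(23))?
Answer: -552/1729 ≈ -0.31926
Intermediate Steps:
o(l) = 6 + l/4 (o(l) = 4 + (l + 8)/4 = 4 + (8 + l)/4 = 4 + (2 + l/4) = 6 + l/4)
(108 + 2*(8 + 7))/(-444 + o(23)) = (108 + 2*(8 + 7))/(-444 + (6 + (1/4)*23)) = (108 + 2*15)/(-444 + (6 + 23/4)) = (108 + 30)/(-444 + 47/4) = 138/(-1729/4) = 138*(-4/1729) = -552/1729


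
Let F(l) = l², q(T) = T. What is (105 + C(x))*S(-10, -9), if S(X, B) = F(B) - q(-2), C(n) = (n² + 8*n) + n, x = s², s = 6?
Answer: 143175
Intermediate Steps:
x = 36 (x = 6² = 36)
C(n) = n² + 9*n
S(X, B) = 2 + B² (S(X, B) = B² - 1*(-2) = B² + 2 = 2 + B²)
(105 + C(x))*S(-10, -9) = (105 + 36*(9 + 36))*(2 + (-9)²) = (105 + 36*45)*(2 + 81) = (105 + 1620)*83 = 1725*83 = 143175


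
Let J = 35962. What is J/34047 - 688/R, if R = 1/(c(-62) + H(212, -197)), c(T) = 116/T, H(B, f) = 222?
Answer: -159846554042/1055457 ≈ -1.5145e+5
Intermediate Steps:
R = 31/6824 (R = 1/(116/(-62) + 222) = 1/(116*(-1/62) + 222) = 1/(-58/31 + 222) = 1/(6824/31) = 31/6824 ≈ 0.0045428)
J/34047 - 688/R = 35962/34047 - 688/31/6824 = 35962*(1/34047) - 688*6824/31 = 35962/34047 - 4694912/31 = -159846554042/1055457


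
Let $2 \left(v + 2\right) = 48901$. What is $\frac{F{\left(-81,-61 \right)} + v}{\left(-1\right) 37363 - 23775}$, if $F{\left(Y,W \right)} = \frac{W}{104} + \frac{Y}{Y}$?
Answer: $- \frac{363241}{908336} \approx -0.3999$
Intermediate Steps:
$F{\left(Y,W \right)} = 1 + \frac{W}{104}$ ($F{\left(Y,W \right)} = W \frac{1}{104} + 1 = \frac{W}{104} + 1 = 1 + \frac{W}{104}$)
$v = \frac{48897}{2}$ ($v = -2 + \frac{1}{2} \cdot 48901 = -2 + \frac{48901}{2} = \frac{48897}{2} \approx 24449.0$)
$\frac{F{\left(-81,-61 \right)} + v}{\left(-1\right) 37363 - 23775} = \frac{\left(1 + \frac{1}{104} \left(-61\right)\right) + \frac{48897}{2}}{\left(-1\right) 37363 - 23775} = \frac{\left(1 - \frac{61}{104}\right) + \frac{48897}{2}}{-37363 - 23775} = \frac{\frac{43}{104} + \frac{48897}{2}}{-61138} = \frac{2542687}{104} \left(- \frac{1}{61138}\right) = - \frac{363241}{908336}$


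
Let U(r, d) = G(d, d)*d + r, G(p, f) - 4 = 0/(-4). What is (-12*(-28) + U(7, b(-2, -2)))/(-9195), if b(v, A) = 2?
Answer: -117/3065 ≈ -0.038173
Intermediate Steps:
G(p, f) = 4 (G(p, f) = 4 + 0/(-4) = 4 + 0*(-¼) = 4 + 0 = 4)
U(r, d) = r + 4*d (U(r, d) = 4*d + r = r + 4*d)
(-12*(-28) + U(7, b(-2, -2)))/(-9195) = (-12*(-28) + (7 + 4*2))/(-9195) = (336 + (7 + 8))*(-1/9195) = (336 + 15)*(-1/9195) = 351*(-1/9195) = -117/3065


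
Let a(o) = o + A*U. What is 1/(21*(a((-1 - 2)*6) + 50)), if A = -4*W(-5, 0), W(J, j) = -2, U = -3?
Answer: 1/168 ≈ 0.0059524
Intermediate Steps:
A = 8 (A = -4*(-2) = 8)
a(o) = -24 + o (a(o) = o + 8*(-3) = o - 24 = -24 + o)
1/(21*(a((-1 - 2)*6) + 50)) = 1/(21*((-24 + (-1 - 2)*6) + 50)) = 1/(21*((-24 - 3*6) + 50)) = 1/(21*((-24 - 18) + 50)) = 1/(21*(-42 + 50)) = 1/(21*8) = 1/168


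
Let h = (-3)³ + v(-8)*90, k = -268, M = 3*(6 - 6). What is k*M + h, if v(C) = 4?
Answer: 333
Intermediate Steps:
M = 0 (M = 3*0 = 0)
h = 333 (h = (-3)³ + 4*90 = -27 + 360 = 333)
k*M + h = -268*0 + 333 = 0 + 333 = 333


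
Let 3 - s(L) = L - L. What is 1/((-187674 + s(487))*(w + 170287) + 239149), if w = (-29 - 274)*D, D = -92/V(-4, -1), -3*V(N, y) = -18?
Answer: -1/32829611894 ≈ -3.0460e-11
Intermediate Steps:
V(N, y) = 6 (V(N, y) = -⅓*(-18) = 6)
D = -46/3 (D = -92/6 = -92*⅙ = -46/3 ≈ -15.333)
s(L) = 3 (s(L) = 3 - (L - L) = 3 - 1*0 = 3 + 0 = 3)
w = 4646 (w = (-29 - 274)*(-46/3) = -303*(-46/3) = 4646)
1/((-187674 + s(487))*(w + 170287) + 239149) = 1/((-187674 + 3)*(4646 + 170287) + 239149) = 1/(-187671*174933 + 239149) = 1/(-32829851043 + 239149) = 1/(-32829611894) = -1/32829611894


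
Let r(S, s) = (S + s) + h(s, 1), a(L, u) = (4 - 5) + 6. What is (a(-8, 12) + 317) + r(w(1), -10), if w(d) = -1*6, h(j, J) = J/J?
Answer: 307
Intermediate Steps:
a(L, u) = 5 (a(L, u) = -1 + 6 = 5)
h(j, J) = 1
w(d) = -6
r(S, s) = 1 + S + s (r(S, s) = (S + s) + 1 = 1 + S + s)
(a(-8, 12) + 317) + r(w(1), -10) = (5 + 317) + (1 - 6 - 10) = 322 - 15 = 307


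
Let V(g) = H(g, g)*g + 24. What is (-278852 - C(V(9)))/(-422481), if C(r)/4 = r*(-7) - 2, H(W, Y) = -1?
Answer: 92808/140827 ≈ 0.65902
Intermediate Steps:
V(g) = 24 - g (V(g) = -g + 24 = 24 - g)
C(r) = -8 - 28*r (C(r) = 4*(r*(-7) - 2) = 4*(-7*r - 2) = 4*(-2 - 7*r) = -8 - 28*r)
(-278852 - C(V(9)))/(-422481) = (-278852 - (-8 - 28*(24 - 1*9)))/(-422481) = (-278852 - (-8 - 28*(24 - 9)))*(-1/422481) = (-278852 - (-8 - 28*15))*(-1/422481) = (-278852 - (-8 - 420))*(-1/422481) = (-278852 - 1*(-428))*(-1/422481) = (-278852 + 428)*(-1/422481) = -278424*(-1/422481) = 92808/140827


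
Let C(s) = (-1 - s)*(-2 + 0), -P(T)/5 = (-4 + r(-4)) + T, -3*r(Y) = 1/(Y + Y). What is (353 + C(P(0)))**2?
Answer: 22420225/144 ≈ 1.5570e+5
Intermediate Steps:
r(Y) = -1/(6*Y) (r(Y) = -1/(3*(Y + Y)) = -1/(2*Y)/3 = -1/(6*Y))
P(T) = 475/24 - 5*T (P(T) = -5*((-4 - 1/6/(-4)) + T) = -5*((-4 - 1/6*(-1/4)) + T) = -5*((-4 + 1/24) + T) = -5*(-95/24 + T) = 475/24 - 5*T)
C(s) = 2 + 2*s (C(s) = (-1 - s)*(-2) = 2 + 2*s)
(353 + C(P(0)))**2 = (353 + (2 + 2*(475/24 - 5*0)))**2 = (353 + (2 + 2*(475/24 + 0)))**2 = (353 + (2 + 2*(475/24)))**2 = (353 + (2 + 475/12))**2 = (353 + 499/12)**2 = (4735/12)**2 = 22420225/144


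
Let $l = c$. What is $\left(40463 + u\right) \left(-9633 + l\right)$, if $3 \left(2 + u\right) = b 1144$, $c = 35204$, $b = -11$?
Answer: $\frac{2782099229}{3} \approx 9.2737 \cdot 10^{8}$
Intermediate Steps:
$l = 35204$
$u = - \frac{12590}{3}$ ($u = -2 + \frac{\left(-11\right) 1144}{3} = -2 + \frac{1}{3} \left(-12584\right) = -2 - \frac{12584}{3} = - \frac{12590}{3} \approx -4196.7$)
$\left(40463 + u\right) \left(-9633 + l\right) = \left(40463 - \frac{12590}{3}\right) \left(-9633 + 35204\right) = \frac{108799}{3} \cdot 25571 = \frac{2782099229}{3}$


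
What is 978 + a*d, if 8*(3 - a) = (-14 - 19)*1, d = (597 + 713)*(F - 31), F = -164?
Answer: -7276413/4 ≈ -1.8191e+6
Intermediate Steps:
d = -255450 (d = (597 + 713)*(-164 - 31) = 1310*(-195) = -255450)
a = 57/8 (a = 3 - (-14 - 19)/8 = 3 - (-33)/8 = 3 - ⅛*(-33) = 3 + 33/8 = 57/8 ≈ 7.1250)
978 + a*d = 978 + (57/8)*(-255450) = 978 - 7280325/4 = -7276413/4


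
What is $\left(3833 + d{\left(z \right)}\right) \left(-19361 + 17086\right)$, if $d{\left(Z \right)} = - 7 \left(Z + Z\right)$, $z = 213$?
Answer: $-1936025$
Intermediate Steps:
$d{\left(Z \right)} = - 14 Z$ ($d{\left(Z \right)} = - 7 \cdot 2 Z = - 14 Z$)
$\left(3833 + d{\left(z \right)}\right) \left(-19361 + 17086\right) = \left(3833 - 2982\right) \left(-19361 + 17086\right) = \left(3833 - 2982\right) \left(-2275\right) = 851 \left(-2275\right) = -1936025$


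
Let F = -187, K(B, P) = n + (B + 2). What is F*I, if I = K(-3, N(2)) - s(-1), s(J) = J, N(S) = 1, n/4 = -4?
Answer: 2992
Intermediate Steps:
n = -16 (n = 4*(-4) = -16)
K(B, P) = -14 + B (K(B, P) = -16 + (B + 2) = -16 + (2 + B) = -14 + B)
I = -16 (I = (-14 - 3) - 1*(-1) = -17 + 1 = -16)
F*I = -187*(-16) = 2992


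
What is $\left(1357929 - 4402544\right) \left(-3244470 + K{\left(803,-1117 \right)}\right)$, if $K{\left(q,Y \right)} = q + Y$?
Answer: $9879118038160$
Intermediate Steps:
$K{\left(q,Y \right)} = Y + q$
$\left(1357929 - 4402544\right) \left(-3244470 + K{\left(803,-1117 \right)}\right) = \left(1357929 - 4402544\right) \left(-3244470 + \left(-1117 + 803\right)\right) = - 3044615 \left(-3244470 - 314\right) = \left(-3044615\right) \left(-3244784\right) = 9879118038160$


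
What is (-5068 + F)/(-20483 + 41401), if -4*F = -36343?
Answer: 16071/83672 ≈ 0.19207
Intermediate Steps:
F = 36343/4 (F = -¼*(-36343) = 36343/4 ≈ 9085.8)
(-5068 + F)/(-20483 + 41401) = (-5068 + 36343/4)/(-20483 + 41401) = (16071/4)/20918 = (16071/4)*(1/20918) = 16071/83672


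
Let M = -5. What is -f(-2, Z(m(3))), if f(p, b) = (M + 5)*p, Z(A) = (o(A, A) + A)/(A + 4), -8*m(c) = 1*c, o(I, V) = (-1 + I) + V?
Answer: 0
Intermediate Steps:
o(I, V) = -1 + I + V
m(c) = -c/8
Z(A) = (-1 + 3*A)/(4 + A) (Z(A) = ((-1 + A + A) + A)/(A + 4) = ((-1 + 2*A) + A)/(4 + A) = (-1 + 3*A)/(4 + A))
f(p, b) = 0 (f(p, b) = (-5 + 5)*p = 0*p = 0)
-f(-2, Z(m(3))) = -1*0 = 0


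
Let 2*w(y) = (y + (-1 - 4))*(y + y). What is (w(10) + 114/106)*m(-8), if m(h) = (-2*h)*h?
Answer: -346496/53 ≈ -6537.7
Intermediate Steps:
m(h) = -2*h²
w(y) = y*(-5 + y) (w(y) = ((y + (-1 - 4))*(y + y))/2 = ((y - 5)*(2*y))/2 = ((-5 + y)*(2*y))/2 = (2*y*(-5 + y))/2 = y*(-5 + y))
(w(10) + 114/106)*m(-8) = (10*(-5 + 10) + 114/106)*(-2*(-8)²) = (10*5 + 114*(1/106))*(-2*64) = (50 + 57/53)*(-128) = (2707/53)*(-128) = -346496/53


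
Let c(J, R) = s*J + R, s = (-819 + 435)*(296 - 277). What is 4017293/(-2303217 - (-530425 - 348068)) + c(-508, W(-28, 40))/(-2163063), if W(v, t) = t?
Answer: -5590342649/1233200388 ≈ -4.5332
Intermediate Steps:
s = -7296 (s = -384*19 = -7296)
c(J, R) = R - 7296*J (c(J, R) = -7296*J + R = R - 7296*J)
4017293/(-2303217 - (-530425 - 348068)) + c(-508, W(-28, 40))/(-2163063) = 4017293/(-2303217 - (-530425 - 348068)) + (40 - 7296*(-508))/(-2163063) = 4017293/(-2303217 - 1*(-878493)) + (40 + 3706368)*(-1/2163063) = 4017293/(-2303217 + 878493) + 3706408*(-1/2163063) = 4017293/(-1424724) - 218024/127239 = 4017293*(-1/1424724) - 218024/127239 = -573899/203532 - 218024/127239 = -5590342649/1233200388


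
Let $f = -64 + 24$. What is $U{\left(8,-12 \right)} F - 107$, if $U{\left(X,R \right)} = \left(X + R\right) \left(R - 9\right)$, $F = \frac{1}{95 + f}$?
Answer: $- \frac{5801}{55} \approx -105.47$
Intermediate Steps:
$f = -40$
$F = \frac{1}{55}$ ($F = \frac{1}{95 - 40} = \frac{1}{55} \approx 0.018182$)
$U{\left(X,R \right)} = \left(-9 + R\right) \left(R + X\right)$ ($U{\left(X,R \right)} = \left(R + X\right) \left(-9 + R\right) = \left(-9 + R\right) \left(R + X\right)$)
$U{\left(8,-12 \right)} F - 107 = \left(\left(-12\right)^{2} - -108 - 72 - 96\right) \frac{1}{55} - 107 = \left(144 + 108 - 72 - 96\right) \frac{1}{55} - 107 = 84 \cdot \frac{1}{55} - 107 = \frac{84}{55} - 107 = - \frac{5801}{55}$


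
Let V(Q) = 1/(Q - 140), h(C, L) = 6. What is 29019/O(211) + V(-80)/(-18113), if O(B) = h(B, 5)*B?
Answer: 19272775601/840805460 ≈ 22.922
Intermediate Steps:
V(Q) = 1/(-140 + Q)
O(B) = 6*B
29019/O(211) + V(-80)/(-18113) = 29019/((6*211)) + 1/(-140 - 80*(-18113)) = 29019/1266 - 1/18113/(-220) = 29019*(1/1266) - 1/220*(-1/18113) = 9673/422 + 1/3984860 = 19272775601/840805460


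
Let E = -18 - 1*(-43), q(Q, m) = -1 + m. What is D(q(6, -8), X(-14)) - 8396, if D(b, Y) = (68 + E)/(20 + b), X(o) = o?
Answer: -92263/11 ≈ -8387.5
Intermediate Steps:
E = 25 (E = -18 + 43 = 25)
D(b, Y) = 93/(20 + b) (D(b, Y) = (68 + 25)/(20 + b) = 93/(20 + b))
D(q(6, -8), X(-14)) - 8396 = 93/(20 + (-1 - 8)) - 8396 = 93/(20 - 9) - 8396 = 93/11 - 8396 = -92263/11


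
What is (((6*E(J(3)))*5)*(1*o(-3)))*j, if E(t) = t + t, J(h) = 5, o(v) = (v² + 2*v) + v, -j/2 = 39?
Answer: 0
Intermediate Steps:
j = -78 (j = -2*39 = -78)
o(v) = v² + 3*v
E(t) = 2*t
(((6*E(J(3)))*5)*(1*o(-3)))*j = (((6*(2*5))*5)*(1*(-3*(3 - 3))))*(-78) = (((6*10)*5)*(1*(-3*0)))*(-78) = ((60*5)*(1*0))*(-78) = (300*0)*(-78) = 0*(-78) = 0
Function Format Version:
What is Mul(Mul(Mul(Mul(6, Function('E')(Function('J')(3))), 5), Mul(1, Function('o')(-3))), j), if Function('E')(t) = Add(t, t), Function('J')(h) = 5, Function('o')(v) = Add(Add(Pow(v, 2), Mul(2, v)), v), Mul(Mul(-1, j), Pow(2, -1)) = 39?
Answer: 0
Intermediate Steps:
j = -78 (j = Mul(-2, 39) = -78)
Function('o')(v) = Add(Pow(v, 2), Mul(3, v))
Function('E')(t) = Mul(2, t)
Mul(Mul(Mul(Mul(6, Function('E')(Function('J')(3))), 5), Mul(1, Function('o')(-3))), j) = Mul(Mul(Mul(Mul(6, Mul(2, 5)), 5), Mul(1, Mul(-3, Add(3, -3)))), -78) = Mul(Mul(Mul(Mul(6, 10), 5), Mul(1, Mul(-3, 0))), -78) = Mul(Mul(Mul(60, 5), Mul(1, 0)), -78) = Mul(Mul(300, 0), -78) = Mul(0, -78) = 0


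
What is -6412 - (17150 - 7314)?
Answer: -16248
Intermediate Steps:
-6412 - (17150 - 7314) = -6412 - 1*9836 = -6412 - 9836 = -16248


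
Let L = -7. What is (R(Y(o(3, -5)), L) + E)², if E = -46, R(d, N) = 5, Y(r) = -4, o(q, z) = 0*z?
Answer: 1681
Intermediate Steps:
o(q, z) = 0
(R(Y(o(3, -5)), L) + E)² = (5 - 46)² = (-41)² = 1681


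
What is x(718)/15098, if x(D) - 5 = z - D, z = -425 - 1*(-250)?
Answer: -444/7549 ≈ -0.058816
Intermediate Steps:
z = -175 (z = -425 + 250 = -175)
x(D) = -170 - D (x(D) = 5 + (-175 - D) = -170 - D)
x(718)/15098 = (-170 - 1*718)/15098 = (-170 - 718)*(1/15098) = -888*1/15098 = -444/7549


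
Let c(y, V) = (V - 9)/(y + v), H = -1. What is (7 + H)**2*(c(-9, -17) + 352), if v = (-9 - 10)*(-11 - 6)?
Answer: 1989036/157 ≈ 12669.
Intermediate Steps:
v = 323 (v = -19*(-17) = 323)
c(y, V) = (-9 + V)/(323 + y) (c(y, V) = (V - 9)/(y + 323) = (-9 + V)/(323 + y))
(7 + H)**2*(c(-9, -17) + 352) = (7 - 1)**2*((-9 - 17)/(323 - 9) + 352) = 6**2*(-26/314 + 352) = 36*((1/314)*(-26) + 352) = 36*(-13/157 + 352) = 36*(55251/157) = 1989036/157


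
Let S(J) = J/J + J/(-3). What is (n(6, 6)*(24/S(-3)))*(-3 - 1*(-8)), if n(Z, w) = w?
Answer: 360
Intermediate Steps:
S(J) = 1 - J/3 (S(J) = 1 + J*(-⅓) = 1 - J/3)
(n(6, 6)*(24/S(-3)))*(-3 - 1*(-8)) = (6*(24/(1 - ⅓*(-3))))*(-3 - 1*(-8)) = (6*(24/(1 + 1)))*(-3 + 8) = (6*(24/2))*5 = (6*(24*(½)))*5 = (6*12)*5 = 72*5 = 360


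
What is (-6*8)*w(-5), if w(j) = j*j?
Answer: -1200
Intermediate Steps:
w(j) = j**2
(-6*8)*w(-5) = -6*8*(-5)**2 = -48*25 = -1200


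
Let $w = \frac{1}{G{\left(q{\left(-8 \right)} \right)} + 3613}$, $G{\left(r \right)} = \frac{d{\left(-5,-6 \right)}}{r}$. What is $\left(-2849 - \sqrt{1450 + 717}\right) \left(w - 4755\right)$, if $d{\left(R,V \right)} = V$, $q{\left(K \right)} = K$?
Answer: $\frac{27974543047}{2065} + \frac{68733521 \sqrt{2167}}{14455} \approx 1.3768 \cdot 10^{7}$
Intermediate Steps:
$G{\left(r \right)} = - \frac{6}{r}$
$w = \frac{4}{14455}$ ($w = \frac{1}{- \frac{6}{-8} + 3613} = \frac{1}{\left(-6\right) \left(- \frac{1}{8}\right) + 3613} = \frac{1}{\frac{3}{4} + 3613} = \frac{1}{\frac{14455}{4}} = \frac{4}{14455} \approx 0.00027672$)
$\left(-2849 - \sqrt{1450 + 717}\right) \left(w - 4755\right) = \left(-2849 - \sqrt{1450 + 717}\right) \left(\frac{4}{14455} - 4755\right) = \left(-2849 - \sqrt{2167}\right) \left(- \frac{68733521}{14455}\right) = \frac{27974543047}{2065} + \frac{68733521 \sqrt{2167}}{14455}$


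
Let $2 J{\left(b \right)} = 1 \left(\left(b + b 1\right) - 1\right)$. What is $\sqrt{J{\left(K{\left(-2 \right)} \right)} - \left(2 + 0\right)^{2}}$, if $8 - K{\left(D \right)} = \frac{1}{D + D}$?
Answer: $\frac{\sqrt{15}}{2} \approx 1.9365$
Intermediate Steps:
$K{\left(D \right)} = 8 - \frac{1}{2 D}$ ($K{\left(D \right)} = 8 - \frac{1}{D + D} = 8 - \frac{1}{2 D}$)
$J{\left(b \right)} = - \frac{1}{2} + b$ ($J{\left(b \right)} = \frac{1 \left(\left(b + b 1\right) - 1\right)}{2} = \frac{1 \left(\left(b + b\right) - 1\right)}{2} = \frac{1 \left(2 b - 1\right)}{2} = \frac{1 \left(-1 + 2 b\right)}{2} = \frac{-1 + 2 b}{2} = - \frac{1}{2} + b$)
$\sqrt{J{\left(K{\left(-2 \right)} \right)} - \left(2 + 0\right)^{2}} = \sqrt{\left(- \frac{1}{2} + \left(8 - \frac{1}{2 \left(-2\right)}\right)\right) - \left(2 + 0\right)^{2}} = \sqrt{\left(- \frac{1}{2} + \left(8 - - \frac{1}{4}\right)\right) - 2^{2}} = \sqrt{\left(- \frac{1}{2} + \left(8 + \frac{1}{4}\right)\right) - 4} = \sqrt{\left(- \frac{1}{2} + \frac{33}{4}\right) - 4} = \sqrt{\frac{31}{4} - 4} = \sqrt{\frac{15}{4}} = \frac{\sqrt{15}}{2}$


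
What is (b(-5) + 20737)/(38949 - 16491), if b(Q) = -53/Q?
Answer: 51869/56145 ≈ 0.92384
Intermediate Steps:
(b(-5) + 20737)/(38949 - 16491) = (-53/(-5) + 20737)/(38949 - 16491) = (-53*(-⅕) + 20737)/22458 = (53/5 + 20737)*(1/22458) = (103738/5)*(1/22458) = 51869/56145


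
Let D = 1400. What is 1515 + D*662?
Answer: 928315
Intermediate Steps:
1515 + D*662 = 1515 + 1400*662 = 1515 + 926800 = 928315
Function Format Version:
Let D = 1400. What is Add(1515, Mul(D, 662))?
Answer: 928315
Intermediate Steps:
Add(1515, Mul(D, 662)) = Add(1515, Mul(1400, 662)) = Add(1515, 926800) = 928315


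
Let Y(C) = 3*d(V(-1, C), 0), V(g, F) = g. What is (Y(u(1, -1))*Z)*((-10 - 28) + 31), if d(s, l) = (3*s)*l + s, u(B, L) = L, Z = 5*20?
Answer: 2100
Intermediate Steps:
Z = 100
d(s, l) = s + 3*l*s (d(s, l) = 3*l*s + s = s + 3*l*s)
Y(C) = -3 (Y(C) = 3*(-(1 + 3*0)) = 3*(-(1 + 0)) = 3*(-1*1) = 3*(-1) = -3)
(Y(u(1, -1))*Z)*((-10 - 28) + 31) = (-3*100)*((-10 - 28) + 31) = -300*(-38 + 31) = -300*(-7) = 2100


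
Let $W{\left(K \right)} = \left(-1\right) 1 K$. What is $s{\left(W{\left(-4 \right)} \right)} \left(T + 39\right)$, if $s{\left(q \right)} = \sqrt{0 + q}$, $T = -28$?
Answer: $22$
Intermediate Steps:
$W{\left(K \right)} = - K$
$s{\left(q \right)} = \sqrt{q}$
$s{\left(W{\left(-4 \right)} \right)} \left(T + 39\right) = \sqrt{\left(-1\right) \left(-4\right)} \left(-28 + 39\right) = \sqrt{4} \cdot 11 = 2 \cdot 11 = 22$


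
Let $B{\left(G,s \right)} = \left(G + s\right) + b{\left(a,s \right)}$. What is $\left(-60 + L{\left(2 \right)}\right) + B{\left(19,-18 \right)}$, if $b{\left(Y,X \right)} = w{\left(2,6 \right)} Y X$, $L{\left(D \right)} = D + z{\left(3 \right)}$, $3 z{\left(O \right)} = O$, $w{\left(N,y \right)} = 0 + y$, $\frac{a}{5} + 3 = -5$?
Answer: $4264$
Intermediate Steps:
$a = -40$ ($a = -15 + 5 \left(-5\right) = -15 - 25 = -40$)
$w{\left(N,y \right)} = y$
$z{\left(O \right)} = \frac{O}{3}$
$L{\left(D \right)} = 1 + D$ ($L{\left(D \right)} = D + \frac{1}{3} \cdot 3 = D + 1 = 1 + D$)
$b{\left(Y,X \right)} = 6 X Y$ ($b{\left(Y,X \right)} = 6 Y X = 6 X Y$)
$B{\left(G,s \right)} = G - 239 s$ ($B{\left(G,s \right)} = \left(G + s\right) + 6 s \left(-40\right) = \left(G + s\right) - 240 s = G - 239 s$)
$\left(-60 + L{\left(2 \right)}\right) + B{\left(19,-18 \right)} = \left(-60 + \left(1 + 2\right)\right) + \left(19 - -4302\right) = \left(-60 + 3\right) + \left(19 + 4302\right) = -57 + 4321 = 4264$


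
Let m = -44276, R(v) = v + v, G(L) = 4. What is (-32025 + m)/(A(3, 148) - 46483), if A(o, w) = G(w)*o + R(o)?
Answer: 76301/46465 ≈ 1.6421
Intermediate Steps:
R(v) = 2*v
A(o, w) = 6*o (A(o, w) = 4*o + 2*o = 6*o)
(-32025 + m)/(A(3, 148) - 46483) = (-32025 - 44276)/(6*3 - 46483) = -76301/(18 - 46483) = -76301/(-46465) = -76301*(-1/46465) = 76301/46465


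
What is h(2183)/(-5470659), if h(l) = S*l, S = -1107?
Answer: 89503/202617 ≈ 0.44173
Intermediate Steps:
h(l) = -1107*l
h(2183)/(-5470659) = -1107*2183/(-5470659) = -2416581*(-1/5470659) = 89503/202617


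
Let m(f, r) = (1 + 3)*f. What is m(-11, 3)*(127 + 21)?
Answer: -6512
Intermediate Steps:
m(f, r) = 4*f
m(-11, 3)*(127 + 21) = (4*(-11))*(127 + 21) = -44*148 = -6512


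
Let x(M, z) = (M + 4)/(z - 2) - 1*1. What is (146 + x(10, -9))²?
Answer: 2499561/121 ≈ 20658.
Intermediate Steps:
x(M, z) = -1 + (4 + M)/(-2 + z) (x(M, z) = (4 + M)/(-2 + z) - 1 = -1 + (4 + M)/(-2 + z))
(146 + x(10, -9))² = (146 + (6 + 10 - 1*(-9))/(-2 - 9))² = (146 + (6 + 10 + 9)/(-11))² = (146 - 1/11*25)² = (146 - 25/11)² = (1581/11)² = 2499561/121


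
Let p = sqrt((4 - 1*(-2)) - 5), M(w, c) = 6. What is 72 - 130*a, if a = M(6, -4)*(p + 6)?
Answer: -5388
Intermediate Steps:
p = 1 (p = sqrt((4 + 2) - 5) = sqrt(6 - 5) = sqrt(1) = 1)
a = 42 (a = 6*(1 + 6) = 6*7 = 42)
72 - 130*a = 72 - 130*42 = 72 - 5460 = -5388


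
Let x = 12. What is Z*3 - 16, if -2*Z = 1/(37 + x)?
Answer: -1571/98 ≈ -16.031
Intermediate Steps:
Z = -1/98 (Z = -1/(2*(37 + 12)) = -½/49 = -½*1/49 = -1/98 ≈ -0.010204)
Z*3 - 16 = -1/98*3 - 16 = -3/98 - 16 = -1571/98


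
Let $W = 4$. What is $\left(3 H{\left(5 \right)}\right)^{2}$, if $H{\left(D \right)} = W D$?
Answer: $3600$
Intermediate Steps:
$H{\left(D \right)} = 4 D$
$\left(3 H{\left(5 \right)}\right)^{2} = \left(3 \cdot 4 \cdot 5\right)^{2} = \left(3 \cdot 20\right)^{2} = 60^{2} = 3600$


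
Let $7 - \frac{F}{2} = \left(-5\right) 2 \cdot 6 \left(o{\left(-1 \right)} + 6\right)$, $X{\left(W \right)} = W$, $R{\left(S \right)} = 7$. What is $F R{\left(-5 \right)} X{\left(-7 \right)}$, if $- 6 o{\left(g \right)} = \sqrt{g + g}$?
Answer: $-35966 + 980 i \sqrt{2} \approx -35966.0 + 1385.9 i$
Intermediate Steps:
$o{\left(g \right)} = - \frac{\sqrt{2} \sqrt{g}}{6}$ ($o{\left(g \right)} = - \frac{\sqrt{g + g}}{6} = - \frac{\sqrt{2 g}}{6} = - \frac{\sqrt{2} \sqrt{g}}{6}$)
$F = 734 - 20 i \sqrt{2}$ ($F = 14 - 2 \left(-5\right) 2 \cdot 6 \left(- \frac{\sqrt{2} \sqrt{-1}}{6} + 6\right) = 14 - 2 \left(-10\right) 6 \left(- \frac{\sqrt{2} i}{6} + 6\right) = 14 - 2 \left(- 60 \left(- \frac{i \sqrt{2}}{6} + 6\right)\right) = 14 - 2 \left(- 60 \left(6 - \frac{i \sqrt{2}}{6}\right)\right) = 14 - 2 \left(-360 + 10 i \sqrt{2}\right) = 14 + \left(720 - 20 i \sqrt{2}\right) = 734 - 20 i \sqrt{2} \approx 734.0 - 28.284 i$)
$F R{\left(-5 \right)} X{\left(-7 \right)} = \left(734 - 20 i \sqrt{2}\right) 7 \left(-7\right) = \left(5138 - 140 i \sqrt{2}\right) \left(-7\right) = -35966 + 980 i \sqrt{2}$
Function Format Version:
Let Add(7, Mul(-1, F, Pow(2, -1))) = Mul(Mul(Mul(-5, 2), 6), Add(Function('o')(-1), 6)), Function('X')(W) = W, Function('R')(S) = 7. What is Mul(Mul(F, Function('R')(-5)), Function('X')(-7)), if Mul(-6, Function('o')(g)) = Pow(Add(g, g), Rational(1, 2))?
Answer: Add(-35966, Mul(980, I, Pow(2, Rational(1, 2)))) ≈ Add(-35966., Mul(1385.9, I))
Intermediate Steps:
Function('o')(g) = Mul(Rational(-1, 6), Pow(2, Rational(1, 2)), Pow(g, Rational(1, 2))) (Function('o')(g) = Mul(Rational(-1, 6), Pow(Add(g, g), Rational(1, 2))) = Mul(Rational(-1, 6), Pow(Mul(2, g), Rational(1, 2))) = Mul(Rational(-1, 6), Mul(Pow(2, Rational(1, 2)), Pow(g, Rational(1, 2)))) = Mul(Rational(-1, 6), Pow(2, Rational(1, 2)), Pow(g, Rational(1, 2))))
F = Add(734, Mul(-20, I, Pow(2, Rational(1, 2)))) (F = Add(14, Mul(-2, Mul(Mul(Mul(-5, 2), 6), Add(Mul(Rational(-1, 6), Pow(2, Rational(1, 2)), Pow(-1, Rational(1, 2))), 6)))) = Add(14, Mul(-2, Mul(Mul(-10, 6), Add(Mul(Rational(-1, 6), Pow(2, Rational(1, 2)), I), 6)))) = Add(14, Mul(-2, Mul(-60, Add(Mul(Rational(-1, 6), I, Pow(2, Rational(1, 2))), 6)))) = Add(14, Mul(-2, Mul(-60, Add(6, Mul(Rational(-1, 6), I, Pow(2, Rational(1, 2))))))) = Add(14, Mul(-2, Add(-360, Mul(10, I, Pow(2, Rational(1, 2)))))) = Add(14, Add(720, Mul(-20, I, Pow(2, Rational(1, 2))))) = Add(734, Mul(-20, I, Pow(2, Rational(1, 2)))) ≈ Add(734.00, Mul(-28.284, I)))
Mul(Mul(F, Function('R')(-5)), Function('X')(-7)) = Mul(Mul(Add(734, Mul(-20, I, Pow(2, Rational(1, 2)))), 7), -7) = Mul(Add(5138, Mul(-140, I, Pow(2, Rational(1, 2)))), -7) = Add(-35966, Mul(980, I, Pow(2, Rational(1, 2))))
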